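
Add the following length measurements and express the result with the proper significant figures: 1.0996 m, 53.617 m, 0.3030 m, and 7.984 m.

1.0996 m + 53.617 m + 0.3030 m + 7.984 m = 63.0036 m.
Addition/subtraction keeps the fewest decimal places: 1.0996 → 4 decimal places, 53.617 → 3 decimal places, 0.3030 → 4 decimal places, 7.984 → 3 decimal places; limit is 3.
Rounded to 3 decimal places: 63.004 m.

63.004 m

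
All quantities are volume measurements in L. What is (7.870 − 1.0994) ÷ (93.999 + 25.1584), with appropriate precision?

7.870 − 1.0994 = 6.7706, limited to 3 d.p. → 4 s.f.; 93.999 + 25.1584 = 119.1574, limited to 3 d.p. → 6 s.f.
Carrying full precision, 6.7706 ÷ 119.1574 = 0.0568206422765…; keep min(4, 6) = 4 s.f.
Rounded to 4 significant figures: 0.05682.

0.05682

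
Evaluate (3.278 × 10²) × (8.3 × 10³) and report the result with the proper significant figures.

(3.278 × 10²) × (8.3 × 10³) = 2720740
Multiplication/division keeps the fewest significant figures: 3.278 × 10² → 4 s.f., 8.3 × 10³ → 2 s.f.; limit is 2.
Rounded to 2 significant figures: 2.7 × 10⁶.

2.7 × 10⁶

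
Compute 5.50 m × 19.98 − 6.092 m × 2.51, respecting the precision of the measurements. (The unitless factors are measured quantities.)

5.50 × 19.98 = 109.89 → 1.10 × 10^2 m (3 s.f., last digit at the 10^0 place).
6.092 × 2.51 = 15.29092 → 15.3 m (3 s.f., last digit at the 10^-1 place).
Difference: 94.59908 m; keep the coarser place, 10^0.
Result: 95 m.

95 m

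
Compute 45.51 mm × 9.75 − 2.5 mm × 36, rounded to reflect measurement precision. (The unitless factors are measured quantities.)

45.51 × 9.75 = 443.7225 → 444 mm (3 s.f., last digit at the 10^0 place).
2.5 × 36 = 90 → 90. mm (2 s.f., last digit at the 10^0 place).
Difference: 353.7225 mm; keep the coarser place, 10^0.
Result: 3.54 × 10² mm.

3.54 × 10² mm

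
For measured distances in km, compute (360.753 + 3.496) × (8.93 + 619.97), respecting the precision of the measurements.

360.753 + 3.496 = 364.249, limited to 3 d.p. → 6 s.f.; 8.93 + 619.97 = 628.90, limited to 2 d.p. → 5 s.f.
Carrying full precision, 364.249 × 628.90 = 229076.1961; keep min(6, 5) = 5 s.f.
Rounded to 5 significant figures: 2.2908 × 10⁵ km².

2.2908 × 10⁵ km²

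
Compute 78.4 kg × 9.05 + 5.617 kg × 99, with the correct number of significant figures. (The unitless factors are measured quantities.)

78.4 × 9.05 = 709.52 → 7.10 × 10^2 kg (3 s.f., last digit at the 10^0 place).
5.617 × 99 = 556.083 → 5.6 × 10^2 kg (2 s.f., last digit at the 10^1 place).
Sum: 1265.603 kg; keep the coarser place, 10^1.
Result: 1.27 × 10^3 kg.

1.27 × 10^3 kg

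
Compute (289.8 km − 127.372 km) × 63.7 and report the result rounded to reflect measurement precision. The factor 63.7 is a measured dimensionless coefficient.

1.03 × 10⁴ km

289.8 km − 127.372 km = 162.428 km; the difference is limited to 1 decimal place (4 s.f.).
Carrying full precision, 162.428 × 63.7 = 10346.6636 km; 63.7 has 3 s.f., so the result keeps min(4, 3) = 3 s.f.
Rounded to 3 significant figures: 1.03 × 10⁴ km.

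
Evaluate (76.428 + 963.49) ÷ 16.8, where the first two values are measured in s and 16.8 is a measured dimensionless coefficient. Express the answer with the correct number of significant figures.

61.9 s

76.428 s + 963.49 s = 1039.918 s; the sum is limited to 2 decimal places (6 s.f.).
Carrying full precision, 1039.918 ÷ 16.8 = 61.8998809524… s; 16.8 has 3 s.f., so the result keeps min(6, 3) = 3 s.f.
Rounded to 3 significant figures: 61.9 s.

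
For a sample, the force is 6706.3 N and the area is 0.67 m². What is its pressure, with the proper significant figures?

1.0 × 10^4 Pa

pressure = 6706.3 N ÷ 0.67 m² = 10009.4029851… Pa.
6706.3 has 5 significant figures; 0.67 has 2.
Division/multiplication keeps the fewest: 2 significant figures.
Rounded: 1.0 × 10^4 Pa.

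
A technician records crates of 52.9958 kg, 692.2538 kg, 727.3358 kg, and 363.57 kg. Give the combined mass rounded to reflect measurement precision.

52.9958 kg + 692.2538 kg + 727.3358 kg + 363.57 kg = 1836.1554 kg.
Addition/subtraction keeps the fewest decimal places: 52.9958 → 4 decimal places, 692.2538 → 4 decimal places, 727.3358 → 4 decimal places, 363.57 → 2 decimal places; limit is 2.
Rounded to 2 decimal places: 1836.16 kg.

1836.16 kg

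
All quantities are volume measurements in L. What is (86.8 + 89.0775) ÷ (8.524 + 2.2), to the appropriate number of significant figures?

16.4

86.8 + 89.0775 = 175.8775, limited to 1 d.p. → 4 s.f.; 8.524 + 2.2 = 10.724, limited to 1 d.p. → 3 s.f.
Carrying full precision, 175.8775 ÷ 10.724 = 16.4003636703…; keep min(4, 3) = 3 s.f.
Rounded to 3 significant figures: 16.4.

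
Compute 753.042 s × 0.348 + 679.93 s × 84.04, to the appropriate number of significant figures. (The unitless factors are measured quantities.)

753.042 × 0.348 = 262.058616 → 2.62 × 10^2 s (3 s.f., last digit at the 10^0 place).
679.93 × 84.04 = 57141.3172 → 5.714 × 10^4 s (4 s.f., last digit at the 10^1 place).
Sum: 57403.375816 s; keep the coarser place, 10^1.
Result: 5.740 × 10^4 s.

5.740 × 10^4 s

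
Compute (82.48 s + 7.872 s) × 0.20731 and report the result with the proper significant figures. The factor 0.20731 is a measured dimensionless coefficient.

18.73 s

82.48 s + 7.872 s = 90.352 s; the sum is limited to 2 decimal places (4 s.f.).
Carrying full precision, 90.352 × 0.20731 = 18.73087312 s; 0.20731 has 5 s.f., so the result keeps min(4, 5) = 4 s.f.
Rounded to 4 significant figures: 18.73 s.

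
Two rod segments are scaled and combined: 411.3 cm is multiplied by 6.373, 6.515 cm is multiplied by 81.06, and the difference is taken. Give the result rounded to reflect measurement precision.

2093 cm

411.3 × 6.373 = 2621.2149 → 2621 cm (4 s.f., last digit at the 10^0 place).
6.515 × 81.06 = 528.1059 → 528.1 cm (4 s.f., last digit at the 10^-1 place).
Difference: 2093.109 cm; keep the coarser place, 10^0.
Result: 2093 cm.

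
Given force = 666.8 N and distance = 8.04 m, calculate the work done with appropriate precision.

work done = 666.8 N × 8.04 m = 5361.072 J.
666.8 has 4 significant figures; 8.04 has 3.
Division/multiplication keeps the fewest: 3 significant figures.
Rounded: 5.36 × 10³ J.

5.36 × 10³ J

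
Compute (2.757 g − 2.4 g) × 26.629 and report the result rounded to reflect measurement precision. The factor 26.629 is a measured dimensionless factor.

2.757 g − 2.4 g = 0.357 g; the difference is limited to 1 decimal place (1 s.f.).
Carrying full precision, 0.357 × 26.629 = 9.506553 g; 26.629 has 5 s.f., so the result keeps min(1, 5) = 1 s.f.
Rounded to 1 significant figure: 1 × 10^1 g.

1 × 10^1 g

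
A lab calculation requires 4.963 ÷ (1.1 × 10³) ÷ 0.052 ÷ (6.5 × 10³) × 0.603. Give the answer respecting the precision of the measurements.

4.963 ÷ (1.1 × 10³) ÷ 0.052 ÷ (6.5 × 10³) × 0.603 = 0.00000804919042496…
Multiplication/division keeps the fewest significant figures: 4.963 → 4 s.f., 1.1 × 10³ → 2 s.f., 0.052 → 2 s.f., 6.5 × 10³ → 2 s.f., 0.603 → 3 s.f.; limit is 2.
Rounded to 2 significant figures: 8.0 × 10⁻⁶.

8.0 × 10⁻⁶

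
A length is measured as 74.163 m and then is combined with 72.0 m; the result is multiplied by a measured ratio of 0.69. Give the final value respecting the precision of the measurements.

1.0 × 10² m

74.163 m + 72.0 m = 146.163 m; the sum is limited to 1 decimal place (4 s.f.).
Carrying full precision, 146.163 × 0.69 = 100.85247 m; 0.69 has 2 s.f., so the result keeps min(4, 2) = 2 s.f.
Rounded to 2 significant figures: 1.0 × 10² m.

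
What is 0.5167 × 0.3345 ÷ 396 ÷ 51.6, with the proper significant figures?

0.5167 × 0.3345 ÷ 396 ÷ 51.6 = 0.00000845842876439…
Multiplication/division keeps the fewest significant figures: 0.5167 → 4 s.f., 0.3345 → 4 s.f., 396 → 3 s.f., 51.6 → 3 s.f.; limit is 3.
Rounded to 3 significant figures: 8.46 × 10⁻⁶.

8.46 × 10⁻⁶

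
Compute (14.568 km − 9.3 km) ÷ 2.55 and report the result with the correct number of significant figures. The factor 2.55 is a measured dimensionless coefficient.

2.1 km

14.568 km − 9.3 km = 5.268 km; the difference is limited to 1 decimal place (2 s.f.).
Carrying full precision, 5.268 ÷ 2.55 = 2.06588235294… km; 2.55 has 3 s.f., so the result keeps min(2, 3) = 2 s.f.
Rounded to 2 significant figures: 2.1 km.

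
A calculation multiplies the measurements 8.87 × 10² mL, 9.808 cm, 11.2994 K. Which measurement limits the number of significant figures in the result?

8.87 × 10² mL → 3 s.f.; 9.808 cm → 4 s.f.; 11.2994 K → 6 s.f.
The fewest is 3 significant figures, from 8.87 × 10² mL.

8.87 × 10² mL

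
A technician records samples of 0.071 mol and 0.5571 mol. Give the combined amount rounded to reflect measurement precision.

0.628 mol

0.071 mol + 0.5571 mol = 0.6281 mol.
Addition/subtraction keeps the fewest decimal places: 0.071 → 3 decimal places, 0.5571 → 4 decimal places; limit is 3.
Rounded to 3 decimal places: 0.628 mol.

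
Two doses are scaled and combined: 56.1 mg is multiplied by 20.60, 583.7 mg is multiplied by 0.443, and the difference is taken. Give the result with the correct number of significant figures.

56.1 × 20.60 = 1155.66 → 1.16 × 10³ mg (3 s.f., last digit at the 10^1 place).
583.7 × 0.443 = 258.5791 → 259 mg (3 s.f., last digit at the 10^0 place).
Difference: 897.0809 mg; keep the coarser place, 10^1.
Result: 9.0 × 10² mg.

9.0 × 10² mg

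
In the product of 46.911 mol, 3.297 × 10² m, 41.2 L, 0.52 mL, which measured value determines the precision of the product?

46.911 mol → 5 s.f.; 3.297 × 10² m → 4 s.f.; 41.2 L → 3 s.f.; 0.52 mL → 2 s.f.
The fewest is 2 significant figures, from 0.52 mL.

0.52 mL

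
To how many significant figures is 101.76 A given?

101.76: zeros between nonzero digits are significant.

5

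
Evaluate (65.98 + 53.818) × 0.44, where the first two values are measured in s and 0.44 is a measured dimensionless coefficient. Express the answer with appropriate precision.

65.98 s + 53.818 s = 119.798 s; the sum is limited to 2 decimal places (5 s.f.).
Carrying full precision, 119.798 × 0.44 = 52.71112 s; 0.44 has 2 s.f., so the result keeps min(5, 2) = 2 s.f.
Rounded to 2 significant figures: 53 s.

53 s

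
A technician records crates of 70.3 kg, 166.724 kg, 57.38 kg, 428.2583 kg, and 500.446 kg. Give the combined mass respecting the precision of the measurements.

70.3 kg + 166.724 kg + 57.38 kg + 428.2583 kg + 500.446 kg = 1223.1083 kg.
Addition/subtraction keeps the fewest decimal places: 70.3 → 1 decimal place, 166.724 → 3 decimal places, 57.38 → 2 decimal places, 428.2583 → 4 decimal places, 500.446 → 3 decimal places; limit is 1.
Rounded to 1 decimal place: 1223.1 kg.

1223.1 kg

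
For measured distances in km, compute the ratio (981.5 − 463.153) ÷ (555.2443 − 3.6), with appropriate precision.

0.9396

981.5 − 463.153 = 518.347, limited to 1 d.p. → 4 s.f.; 555.2443 − 3.6 = 551.6443, limited to 1 d.p. → 4 s.f.
Carrying full precision, 518.347 ÷ 551.6443 = 0.939639909268…; keep min(4, 4) = 4 s.f.
Rounded to 4 significant figures: 0.9396.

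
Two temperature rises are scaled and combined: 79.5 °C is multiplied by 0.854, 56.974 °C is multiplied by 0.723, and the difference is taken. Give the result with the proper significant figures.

79.5 × 0.854 = 67.893 → 67.9 °C (3 s.f., last digit at the 10^-1 place).
56.974 × 0.723 = 41.192202 → 41.2 °C (3 s.f., last digit at the 10^-1 place).
Difference: 26.700798 °C; keep the coarser place, 10^-1.
Result: 26.7 °C.

26.7 °C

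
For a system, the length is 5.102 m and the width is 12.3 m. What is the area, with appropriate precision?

62.8 m²

area = 5.102 m × 12.3 m = 62.7546 m².
5.102 has 4 significant figures; 12.3 has 3.
Division/multiplication keeps the fewest: 3 significant figures.
Rounded: 62.8 m².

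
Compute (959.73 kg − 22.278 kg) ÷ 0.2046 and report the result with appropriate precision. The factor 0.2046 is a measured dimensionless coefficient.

4582 kg

959.73 kg − 22.278 kg = 937.452 kg; the difference is limited to 2 decimal places (5 s.f.).
Carrying full precision, 937.452 ÷ 0.2046 = 4581.87683284… kg; 0.2046 has 4 s.f., so the result keeps min(5, 4) = 4 s.f.
Rounded to 4 significant figures: 4582 kg.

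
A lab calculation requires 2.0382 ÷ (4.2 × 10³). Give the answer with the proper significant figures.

2.0382 ÷ (4.2 × 10³) = 0.000485285714286…
Multiplication/division keeps the fewest significant figures: 2.0382 → 5 s.f., 4.2 × 10³ → 2 s.f.; limit is 2.
Rounded to 2 significant figures: 4.9 × 10⁻⁴.

4.9 × 10⁻⁴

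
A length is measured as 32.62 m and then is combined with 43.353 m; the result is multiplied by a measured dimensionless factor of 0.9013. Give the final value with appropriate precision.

68.47 m

32.62 m + 43.353 m = 75.973 m; the sum is limited to 2 decimal places (4 s.f.).
Carrying full precision, 75.973 × 0.9013 = 68.4744649 m; 0.9013 has 4 s.f., so the result keeps min(4, 4) = 4 s.f.
Rounded to 4 significant figures: 68.47 m.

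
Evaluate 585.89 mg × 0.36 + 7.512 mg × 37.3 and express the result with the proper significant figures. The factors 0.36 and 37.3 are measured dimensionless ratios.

4.9 × 10² mg

585.89 × 0.36 = 210.9204 → 2.1 × 10² mg (2 s.f., last digit at the 10^1 place).
7.512 × 37.3 = 280.1976 → 2.80 × 10² mg (3 s.f., last digit at the 10^0 place).
Sum: 491.118 mg; keep the coarser place, 10^1.
Result: 4.9 × 10² mg.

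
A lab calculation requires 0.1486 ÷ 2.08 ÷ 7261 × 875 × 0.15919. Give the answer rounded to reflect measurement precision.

0.1486 ÷ 2.08 ÷ 7261 × 875 × 0.15919 = 0.00137051209769…
Multiplication/division keeps the fewest significant figures: 0.1486 → 4 s.f., 2.08 → 3 s.f., 7261 → 4 s.f., 875 → 3 s.f., 0.15919 → 5 s.f.; limit is 3.
Rounded to 3 significant figures: 1.37 × 10^-3.

1.37 × 10^-3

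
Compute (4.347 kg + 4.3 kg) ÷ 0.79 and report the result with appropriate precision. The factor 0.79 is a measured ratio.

11 kg

4.347 kg + 4.3 kg = 8.647 kg; the sum is limited to 1 decimal place (2 s.f.).
Carrying full precision, 8.647 ÷ 0.79 = 10.9455696203… kg; 0.79 has 2 s.f., so the result keeps min(2, 2) = 2 s.f.
Rounded to 2 significant figures: 11 kg.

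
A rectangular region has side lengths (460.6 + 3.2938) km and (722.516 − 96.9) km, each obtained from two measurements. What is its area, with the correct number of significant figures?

2.902 × 10⁵ km²

460.6 + 3.2938 = 463.8938, limited to 1 d.p. → 4 s.f.; 722.516 − 96.9 = 625.616, limited to 1 d.p. → 4 s.f.
Carrying full precision, 463.8938 × 625.616 = 290219.383581…; keep min(4, 4) = 4 s.f.
Rounded to 4 significant figures: 2.902 × 10⁵ km².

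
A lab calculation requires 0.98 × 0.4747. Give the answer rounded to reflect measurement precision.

0.98 × 0.4747 = 0.465206
Multiplication/division keeps the fewest significant figures: 0.98 → 2 s.f., 0.4747 → 4 s.f.; limit is 2.
Rounded to 2 significant figures: 0.47.

0.47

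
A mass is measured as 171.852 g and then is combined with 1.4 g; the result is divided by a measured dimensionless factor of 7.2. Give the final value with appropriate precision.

171.852 g + 1.4 g = 173.252 g; the sum is limited to 1 decimal place (4 s.f.).
Carrying full precision, 173.252 ÷ 7.2 = 24.0627777778… g; 7.2 has 2 s.f., so the result keeps min(4, 2) = 2 s.f.
Rounded to 2 significant figures: 24 g.

24 g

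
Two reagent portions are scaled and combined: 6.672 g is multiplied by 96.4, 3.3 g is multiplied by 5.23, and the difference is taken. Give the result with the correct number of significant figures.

626 g

6.672 × 96.4 = 643.1808 → 643 g (3 s.f., last digit at the 10^0 place).
3.3 × 5.23 = 17.259 → 17 g (2 s.f., last digit at the 10^0 place).
Difference: 625.9218 g; keep the coarser place, 10^0.
Result: 626 g.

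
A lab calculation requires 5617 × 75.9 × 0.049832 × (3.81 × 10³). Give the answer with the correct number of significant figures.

8.09 × 10⁷

5617 × 75.9 × 0.049832 × (3.81 × 10³) = 80943036.6516…
Multiplication/division keeps the fewest significant figures: 5617 → 4 s.f., 75.9 → 3 s.f., 0.049832 → 5 s.f., 3.81 × 10³ → 3 s.f.; limit is 3.
Rounded to 3 significant figures: 8.09 × 10⁷.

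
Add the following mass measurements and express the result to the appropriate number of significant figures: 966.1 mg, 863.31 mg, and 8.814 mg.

1838.2 mg

966.1 mg + 863.31 mg + 8.814 mg = 1838.224 mg.
Addition/subtraction keeps the fewest decimal places: 966.1 → 1 decimal place, 863.31 → 2 decimal places, 8.814 → 3 decimal places; limit is 1.
Rounded to 1 decimal place: 1838.2 mg.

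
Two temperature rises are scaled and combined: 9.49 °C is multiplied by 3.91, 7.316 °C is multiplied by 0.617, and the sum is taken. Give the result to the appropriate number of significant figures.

9.49 × 3.91 = 37.1059 → 37.1 °C (3 s.f., last digit at the 10^-1 place).
7.316 × 0.617 = 4.513972 → 4.51 °C (3 s.f., last digit at the 10^-2 place).
Sum: 41.619872 °C; keep the coarser place, 10^-1.
Result: 41.6 °C.

41.6 °C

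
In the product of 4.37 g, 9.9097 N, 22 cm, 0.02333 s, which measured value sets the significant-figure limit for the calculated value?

22 cm

4.37 g → 3 s.f.; 9.9097 N → 5 s.f.; 22 cm → 2 s.f.; 0.02333 s → 4 s.f.
The fewest is 2 significant figures, from 22 cm.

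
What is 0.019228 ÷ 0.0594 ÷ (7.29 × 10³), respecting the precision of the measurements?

0.019228 ÷ 0.0594 ÷ (7.29 × 10³) = 0.0000444038002337…
Multiplication/division keeps the fewest significant figures: 0.019228 → 5 s.f., 0.0594 → 3 s.f., 7.29 × 10³ → 3 s.f.; limit is 3.
Rounded to 3 significant figures: 4.44 × 10⁻⁵.

4.44 × 10⁻⁵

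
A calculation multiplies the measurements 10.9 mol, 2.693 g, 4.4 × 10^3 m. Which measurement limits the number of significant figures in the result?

10.9 mol → 3 s.f.; 2.693 g → 4 s.f.; 4.4 × 10^3 m → 2 s.f.
The fewest is 2 significant figures, from 4.4 × 10^3 m.

4.4 × 10^3 m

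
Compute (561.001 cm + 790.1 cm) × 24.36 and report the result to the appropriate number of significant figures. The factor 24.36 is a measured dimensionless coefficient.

561.001 cm + 790.1 cm = 1351.101 cm; the sum is limited to 1 decimal place (5 s.f.).
Carrying full precision, 1351.101 × 24.36 = 32912.82036 cm; 24.36 has 4 s.f., so the result keeps min(5, 4) = 4 s.f.
Rounded to 4 significant figures: 3.291 × 10⁴ cm.

3.291 × 10⁴ cm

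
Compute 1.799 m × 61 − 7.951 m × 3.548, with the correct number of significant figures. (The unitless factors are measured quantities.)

8 × 10^1 m

1.799 × 61 = 109.739 → 1.1 × 10^2 m (2 s.f., last digit at the 10^1 place).
7.951 × 3.548 = 28.210148 → 28.21 m (4 s.f., last digit at the 10^-2 place).
Difference: 81.528852 m; keep the coarser place, 10^1.
Result: 8 × 10^1 m.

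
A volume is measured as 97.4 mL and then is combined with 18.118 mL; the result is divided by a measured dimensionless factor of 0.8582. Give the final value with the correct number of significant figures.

97.4 mL + 18.118 mL = 115.518 mL; the sum is limited to 1 decimal place (4 s.f.).
Carrying full precision, 115.518 ÷ 0.8582 = 134.604987182… mL; 0.8582 has 4 s.f., so the result keeps min(4, 4) = 4 s.f.
Rounded to 4 significant figures: 134.6 mL.

134.6 mL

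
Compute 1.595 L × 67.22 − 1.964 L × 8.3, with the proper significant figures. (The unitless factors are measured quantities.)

91 L

1.595 × 67.22 = 107.2159 → 107.2 L (4 s.f., last digit at the 10^-1 place).
1.964 × 8.3 = 16.3012 → 16 L (2 s.f., last digit at the 10^0 place).
Difference: 90.9147 L; keep the coarser place, 10^0.
Result: 91 L.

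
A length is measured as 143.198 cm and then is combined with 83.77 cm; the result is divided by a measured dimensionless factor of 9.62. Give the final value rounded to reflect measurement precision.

23.6 cm

143.198 cm + 83.77 cm = 226.968 cm; the sum is limited to 2 decimal places (5 s.f.).
Carrying full precision, 226.968 ÷ 9.62 = 23.5933471933… cm; 9.62 has 3 s.f., so the result keeps min(5, 3) = 3 s.f.
Rounded to 3 significant figures: 23.6 cm.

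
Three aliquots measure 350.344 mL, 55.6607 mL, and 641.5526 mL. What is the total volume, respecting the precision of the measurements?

350.344 mL + 55.6607 mL + 641.5526 mL = 1047.5573 mL.
Addition/subtraction keeps the fewest decimal places: 350.344 → 3 decimal places, 55.6607 → 4 decimal places, 641.5526 → 4 decimal places; limit is 3.
Rounded to 3 decimal places: 1047.557 mL.

1047.557 mL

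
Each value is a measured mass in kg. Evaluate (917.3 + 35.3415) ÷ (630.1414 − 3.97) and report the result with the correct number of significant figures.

917.3 + 35.3415 = 952.6415, limited to 1 d.p. → 4 s.f.; 630.1414 − 3.97 = 626.1714, limited to 2 d.p. → 5 s.f.
Carrying full precision, 952.6415 ÷ 626.1714 = 1.52137497816…; keep min(4, 5) = 4 s.f.
Rounded to 4 significant figures: 1.521.

1.521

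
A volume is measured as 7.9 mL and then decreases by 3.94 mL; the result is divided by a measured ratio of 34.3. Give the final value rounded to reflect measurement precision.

1.2 × 10⁻¹ mL

7.9 mL − 3.94 mL = 3.96 mL; the difference is limited to 1 decimal place (2 s.f.).
Carrying full precision, 3.96 ÷ 34.3 = 0.115451895044… mL; 34.3 has 3 s.f., so the result keeps min(2, 3) = 2 s.f.
Rounded to 2 significant figures: 1.2 × 10⁻¹ mL.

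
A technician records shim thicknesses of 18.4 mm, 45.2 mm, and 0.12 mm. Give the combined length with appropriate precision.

63.7 mm

18.4 mm + 45.2 mm + 0.12 mm = 63.72 mm.
Addition/subtraction keeps the fewest decimal places: 18.4 → 1 decimal place, 45.2 → 1 decimal place, 0.12 → 2 decimal places; limit is 1.
Rounded to 1 decimal place: 63.7 mm.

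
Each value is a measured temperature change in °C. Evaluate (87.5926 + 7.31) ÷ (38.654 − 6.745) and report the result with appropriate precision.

87.5926 + 7.31 = 94.9026, limited to 2 d.p. → 4 s.f.; 38.654 − 6.745 = 31.909, limited to 3 d.p. → 5 s.f.
Carrying full precision, 94.9026 ÷ 31.909 = 2.97416402896…; keep min(4, 5) = 4 s.f.
Rounded to 4 significant figures: 2.974.

2.974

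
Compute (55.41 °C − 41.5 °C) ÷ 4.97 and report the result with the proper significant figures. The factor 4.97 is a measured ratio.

55.41 °C − 41.5 °C = 13.91 °C; the difference is limited to 1 decimal place (3 s.f.).
Carrying full precision, 13.91 ÷ 4.97 = 2.79879275654… °C; 4.97 has 3 s.f., so the result keeps min(3, 3) = 3 s.f.
Rounded to 3 significant figures: 2.80 °C.

2.80 °C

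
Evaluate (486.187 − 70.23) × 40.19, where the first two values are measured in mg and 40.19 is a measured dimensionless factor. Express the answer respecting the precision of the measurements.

486.187 mg − 70.23 mg = 415.957 mg; the difference is limited to 2 decimal places (5 s.f.).
Carrying full precision, 415.957 × 40.19 = 16717.31183 mg; 40.19 has 4 s.f., so the result keeps min(5, 4) = 4 s.f.
Rounded to 4 significant figures: 1.672 × 10⁴ mg.

1.672 × 10⁴ mg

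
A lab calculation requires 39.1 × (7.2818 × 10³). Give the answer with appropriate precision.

2.85 × 10⁵

39.1 × (7.2818 × 10³) = 284718.38
Multiplication/division keeps the fewest significant figures: 39.1 → 3 s.f., 7.2818 × 10³ → 5 s.f.; limit is 3.
Rounded to 3 significant figures: 2.85 × 10⁵.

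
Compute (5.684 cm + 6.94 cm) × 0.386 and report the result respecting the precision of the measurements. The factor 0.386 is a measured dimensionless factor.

5.684 cm + 6.94 cm = 12.624 cm; the sum is limited to 2 decimal places (4 s.f.).
Carrying full precision, 12.624 × 0.386 = 4.872864 cm; 0.386 has 3 s.f., so the result keeps min(4, 3) = 3 s.f.
Rounded to 3 significant figures: 4.87 cm.

4.87 cm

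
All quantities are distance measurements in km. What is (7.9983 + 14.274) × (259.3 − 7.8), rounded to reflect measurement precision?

7.9983 + 14.274 = 22.2723, limited to 3 d.p. → 5 s.f.; 259.3 − 7.8 = 251.5, limited to 1 d.p. → 4 s.f.
Carrying full precision, 22.2723 × 251.5 = 5601.48345; keep min(5, 4) = 4 s.f.
Rounded to 4 significant figures: 5.601 × 10³ km².

5.601 × 10³ km²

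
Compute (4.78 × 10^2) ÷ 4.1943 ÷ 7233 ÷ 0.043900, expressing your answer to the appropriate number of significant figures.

(4.78 × 10^2) ÷ 4.1943 ÷ 7233 ÷ 0.043900 = 0.358909885926…
Multiplication/division keeps the fewest significant figures: 4.78 × 10^2 → 3 s.f., 4.1943 → 5 s.f., 7233 → 4 s.f., 0.043900 → 5 s.f.; limit is 3.
Rounded to 3 significant figures: 0.359.

0.359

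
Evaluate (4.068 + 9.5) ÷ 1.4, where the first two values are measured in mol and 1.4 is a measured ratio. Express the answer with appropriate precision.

4.068 mol + 9.5 mol = 13.568 mol; the sum is limited to 1 decimal place (3 s.f.).
Carrying full precision, 13.568 ÷ 1.4 = 9.69142857143… mol; 1.4 has 2 s.f., so the result keeps min(3, 2) = 2 s.f.
Rounded to 2 significant figures: 9.7 mol.

9.7 mol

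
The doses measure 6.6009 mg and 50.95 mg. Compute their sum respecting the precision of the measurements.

57.55 mg

6.6009 mg + 50.95 mg = 57.5509 mg.
Addition/subtraction keeps the fewest decimal places: 6.6009 → 4 decimal places, 50.95 → 2 decimal places; limit is 2.
Rounded to 2 decimal places: 57.55 mg.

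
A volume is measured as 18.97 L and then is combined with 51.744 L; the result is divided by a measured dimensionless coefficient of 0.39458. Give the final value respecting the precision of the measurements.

18.97 L + 51.744 L = 70.714 L; the sum is limited to 2 decimal places (4 s.f.).
Carrying full precision, 70.714 ÷ 0.39458 = 179.213340767… L; 0.39458 has 5 s.f., so the result keeps min(4, 5) = 4 s.f.
Rounded to 4 significant figures: 179.2 L.

179.2 L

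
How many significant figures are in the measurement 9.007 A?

4

9.007: zeros between nonzero digits are significant.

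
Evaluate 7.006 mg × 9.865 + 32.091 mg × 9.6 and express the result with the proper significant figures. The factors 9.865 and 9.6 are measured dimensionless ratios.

3.8 × 10² mg

7.006 × 9.865 = 69.11419 → 69.11 mg (4 s.f., last digit at the 10^-2 place).
32.091 × 9.6 = 308.0736 → 3.1 × 10² mg (2 s.f., last digit at the 10^1 place).
Sum: 377.18779 mg; keep the coarser place, 10^1.
Result: 3.8 × 10² mg.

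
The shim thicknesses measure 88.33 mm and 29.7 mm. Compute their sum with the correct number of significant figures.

118.0 mm

88.33 mm + 29.7 mm = 118.03 mm.
Addition/subtraction keeps the fewest decimal places: 88.33 → 2 decimal places, 29.7 → 1 decimal place; limit is 1.
Rounded to 1 decimal place: 118.0 mm.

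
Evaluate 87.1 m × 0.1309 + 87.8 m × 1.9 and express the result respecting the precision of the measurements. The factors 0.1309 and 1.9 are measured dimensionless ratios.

87.1 × 0.1309 = 11.40139 → 11.4 m (3 s.f., last digit at the 10^-1 place).
87.8 × 1.9 = 166.82 → 1.7 × 10² m (2 s.f., last digit at the 10^1 place).
Sum: 178.22139 m; keep the coarser place, 10^1.
Result: 1.8 × 10² m.

1.8 × 10² m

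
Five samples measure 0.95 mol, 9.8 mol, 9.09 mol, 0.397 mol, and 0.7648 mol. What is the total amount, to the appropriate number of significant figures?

21.0 mol

0.95 mol + 9.8 mol + 9.09 mol + 0.397 mol + 0.7648 mol = 21.0018 mol.
Addition/subtraction keeps the fewest decimal places: 0.95 → 2 decimal places, 9.8 → 1 decimal place, 9.09 → 2 decimal places, 0.397 → 3 decimal places, 0.7648 → 4 decimal places; limit is 1.
Rounded to 1 decimal place: 21.0 mol.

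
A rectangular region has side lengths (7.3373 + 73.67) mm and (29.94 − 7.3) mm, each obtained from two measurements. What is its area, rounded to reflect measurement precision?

7.3373 + 73.67 = 81.0073, limited to 2 d.p. → 4 s.f.; 29.94 − 7.3 = 22.64, limited to 1 d.p. → 3 s.f.
Carrying full precision, 81.0073 × 22.64 = 1834.005272; keep min(4, 3) = 3 s.f.
Rounded to 3 significant figures: 1.83 × 10³ mm².

1.83 × 10³ mm²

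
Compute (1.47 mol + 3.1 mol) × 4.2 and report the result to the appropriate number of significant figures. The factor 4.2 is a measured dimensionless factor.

1.47 mol + 3.1 mol = 4.57 mol; the sum is limited to 1 decimal place (2 s.f.).
Carrying full precision, 4.57 × 4.2 = 19.194 mol; 4.2 has 2 s.f., so the result keeps min(2, 2) = 2 s.f.
Rounded to 2 significant figures: 19 mol.

19 mol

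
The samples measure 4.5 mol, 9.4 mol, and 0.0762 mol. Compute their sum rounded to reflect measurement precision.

4.5 mol + 9.4 mol + 0.0762 mol = 13.9762 mol.
Addition/subtraction keeps the fewest decimal places: 4.5 → 1 decimal place, 9.4 → 1 decimal place, 0.0762 → 4 decimal places; limit is 1.
Rounded to 1 decimal place: 14.0 mol.

14.0 mol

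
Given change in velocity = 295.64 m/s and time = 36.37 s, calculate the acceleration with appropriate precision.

8.129 m/s²

acceleration = 295.64 m/s ÷ 36.37 s = 8.12867748144… m/s².
295.64 has 5 significant figures; 36.37 has 4.
Division/multiplication keeps the fewest: 4 significant figures.
Rounded: 8.129 m/s².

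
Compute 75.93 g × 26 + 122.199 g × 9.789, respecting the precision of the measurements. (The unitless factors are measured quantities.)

3.2 × 10^3 g

75.93 × 26 = 1974.18 → 2.0 × 10^3 g (2 s.f., last digit at the 10^2 place).
122.199 × 9.789 = 1196.206011 → 1196 g (4 s.f., last digit at the 10^0 place).
Sum: 3170.386011 g; keep the coarser place, 10^2.
Result: 3.2 × 10^3 g.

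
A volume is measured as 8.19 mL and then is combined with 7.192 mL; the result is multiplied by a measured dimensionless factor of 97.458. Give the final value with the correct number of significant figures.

8.19 mL + 7.192 mL = 15.382 mL; the sum is limited to 2 decimal places (4 s.f.).
Carrying full precision, 15.382 × 97.458 = 1499.098956 mL; 97.458 has 5 s.f., so the result keeps min(4, 5) = 4 s.f.
Rounded to 4 significant figures: 1499 mL.

1499 mL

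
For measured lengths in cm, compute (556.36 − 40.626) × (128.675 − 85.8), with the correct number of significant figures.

556.36 − 40.626 = 515.734, limited to 2 d.p. → 5 s.f.; 128.675 − 85.8 = 42.875, limited to 1 d.p. → 3 s.f.
Carrying full precision, 515.734 × 42.875 = 22112.09525; keep min(5, 3) = 3 s.f.
Rounded to 3 significant figures: 2.21 × 10⁴ cm².

2.21 × 10⁴ cm²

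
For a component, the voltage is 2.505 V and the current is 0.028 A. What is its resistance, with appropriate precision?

89 Ω

resistance = 2.505 V ÷ 0.028 A = 89.4642857143… Ω.
2.505 has 4 significant figures; 0.028 has 2.
Division/multiplication keeps the fewest: 2 significant figures.
Rounded: 89 Ω.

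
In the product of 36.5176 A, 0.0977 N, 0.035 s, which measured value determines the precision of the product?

36.5176 A → 6 s.f.; 0.0977 N → 3 s.f.; 0.035 s → 2 s.f.
The fewest is 2 significant figures, from 0.035 s.

0.035 s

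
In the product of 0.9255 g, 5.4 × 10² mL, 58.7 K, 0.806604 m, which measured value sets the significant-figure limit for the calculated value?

5.4 × 10² mL

0.9255 g → 4 s.f.; 5.4 × 10² mL → 2 s.f.; 58.7 K → 3 s.f.; 0.806604 m → 6 s.f.
The fewest is 2 significant figures, from 5.4 × 10² mL.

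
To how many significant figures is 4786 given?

4

4786: every digit is nonzero and significant.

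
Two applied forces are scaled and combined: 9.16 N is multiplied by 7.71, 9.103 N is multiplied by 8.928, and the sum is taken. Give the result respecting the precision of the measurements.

9.16 × 7.71 = 70.6236 → 70.6 N (3 s.f., last digit at the 10^-1 place).
9.103 × 8.928 = 81.271584 → 81.27 N (4 s.f., last digit at the 10^-2 place).
Sum: 151.895184 N; keep the coarser place, 10^-1.
Result: 151.9 N.

151.9 N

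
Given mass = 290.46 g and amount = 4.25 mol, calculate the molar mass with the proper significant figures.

molar mass = 290.46 g ÷ 4.25 mol = 68.3435294118… g/mol.
290.46 has 5 significant figures; 4.25 has 3.
Division/multiplication keeps the fewest: 3 significant figures.
Rounded: 68.3 g/mol.

68.3 g/mol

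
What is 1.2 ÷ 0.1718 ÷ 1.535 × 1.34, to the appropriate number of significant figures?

6.1

1.2 ÷ 0.1718 ÷ 1.535 × 1.34 = 6.09753785365…
Multiplication/division keeps the fewest significant figures: 1.2 → 2 s.f., 0.1718 → 4 s.f., 1.535 → 4 s.f., 1.34 → 3 s.f.; limit is 2.
Rounded to 2 significant figures: 6.1.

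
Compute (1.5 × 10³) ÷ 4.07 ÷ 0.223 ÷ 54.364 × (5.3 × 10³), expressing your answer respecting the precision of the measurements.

1.6 × 10⁵

(1.5 × 10³) ÷ 4.07 ÷ 0.223 ÷ 54.364 × (5.3 × 10³) = 161122.596736…
Multiplication/division keeps the fewest significant figures: 1.5 × 10³ → 2 s.f., 4.07 → 3 s.f., 0.223 → 3 s.f., 54.364 → 5 s.f., 5.3 × 10³ → 2 s.f.; limit is 2.
Rounded to 2 significant figures: 1.6 × 10⁵.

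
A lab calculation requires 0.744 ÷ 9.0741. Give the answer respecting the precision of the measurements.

0.0820

0.744 ÷ 9.0741 = 0.081991602473…
Multiplication/division keeps the fewest significant figures: 0.744 → 3 s.f., 9.0741 → 5 s.f.; limit is 3.
Rounded to 3 significant figures: 0.0820.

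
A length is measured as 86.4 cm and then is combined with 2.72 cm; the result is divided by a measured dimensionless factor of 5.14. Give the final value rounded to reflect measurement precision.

17.3 cm

86.4 cm + 2.72 cm = 89.12 cm; the sum is limited to 1 decimal place (3 s.f.).
Carrying full precision, 89.12 ÷ 5.14 = 17.3385214008… cm; 5.14 has 3 s.f., so the result keeps min(3, 3) = 3 s.f.
Rounded to 3 significant figures: 17.3 cm.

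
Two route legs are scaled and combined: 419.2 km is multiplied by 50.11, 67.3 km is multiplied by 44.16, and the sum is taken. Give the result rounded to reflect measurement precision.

2.398 × 10^4 km

419.2 × 50.11 = 21006.112 → 2.101 × 10^4 km (4 s.f., last digit at the 10^1 place).
67.3 × 44.16 = 2971.968 → 2.97 × 10^3 km (3 s.f., last digit at the 10^1 place).
Sum: 23978.08 km; keep the coarser place, 10^1.
Result: 2.398 × 10^4 km.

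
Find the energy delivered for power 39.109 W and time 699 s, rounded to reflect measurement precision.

energy delivered = 39.109 W × 699 s = 27337.191 J.
39.109 has 5 significant figures; 699 has 3.
Division/multiplication keeps the fewest: 3 significant figures.
Rounded: 2.73 × 10^4 J.

2.73 × 10^4 J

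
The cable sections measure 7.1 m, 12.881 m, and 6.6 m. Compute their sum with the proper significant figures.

26.6 m

7.1 m + 12.881 m + 6.6 m = 26.581 m.
Addition/subtraction keeps the fewest decimal places: 7.1 → 1 decimal place, 12.881 → 3 decimal places, 6.6 → 1 decimal place; limit is 1.
Rounded to 1 decimal place: 26.6 m.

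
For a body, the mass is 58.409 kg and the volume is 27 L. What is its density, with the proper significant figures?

density = 58.409 kg ÷ 27 L = 2.1632962963… kg/L.
58.409 has 5 significant figures; 27 has 2.
Division/multiplication keeps the fewest: 2 significant figures.
Rounded: 2.2 kg/L.

2.2 kg/L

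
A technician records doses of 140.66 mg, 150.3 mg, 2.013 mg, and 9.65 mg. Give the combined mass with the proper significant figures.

3.026 × 10² mg

140.66 mg + 150.3 mg + 2.013 mg + 9.65 mg = 302.623 mg.
Addition/subtraction keeps the fewest decimal places: 140.66 → 2 decimal places, 150.3 → 1 decimal place, 2.013 → 3 decimal places, 9.65 → 2 decimal places; limit is 1.
Rounded to 1 decimal place: 3.026 × 10² mg.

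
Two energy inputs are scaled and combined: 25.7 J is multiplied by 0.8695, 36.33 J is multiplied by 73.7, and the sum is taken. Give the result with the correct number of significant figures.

2.70 × 10³ J

25.7 × 0.8695 = 22.34615 → 22.3 J (3 s.f., last digit at the 10^-1 place).
36.33 × 73.7 = 2677.521 → 2.68 × 10³ J (3 s.f., last digit at the 10^1 place).
Sum: 2699.86715 J; keep the coarser place, 10^1.
Result: 2.70 × 10³ J.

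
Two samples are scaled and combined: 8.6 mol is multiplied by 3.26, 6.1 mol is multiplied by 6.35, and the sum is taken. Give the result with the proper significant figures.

67 mol

8.6 × 3.26 = 28.036 → 28 mol (2 s.f., last digit at the 10^0 place).
6.1 × 6.35 = 38.735 → 39 mol (2 s.f., last digit at the 10^0 place).
Sum: 66.771 mol; keep the coarser place, 10^0.
Result: 67 mol.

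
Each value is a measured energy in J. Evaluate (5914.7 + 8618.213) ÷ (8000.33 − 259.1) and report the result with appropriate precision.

5914.7 + 8618.213 = 14532.913, limited to 1 d.p. → 6 s.f.; 8000.33 − 259.1 = 7741.23, limited to 1 d.p. → 5 s.f.
Carrying full precision, 14532.913 ÷ 7741.23 = 1.87733900168…; keep min(6, 5) = 5 s.f.
Rounded to 5 significant figures: 1.8773.

1.8773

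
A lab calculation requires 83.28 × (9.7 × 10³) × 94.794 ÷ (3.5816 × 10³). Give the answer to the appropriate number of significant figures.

2.1 × 10⁴

83.28 × (9.7 × 10³) × 94.794 ÷ (3.5816 × 10³) = 21380.4193388…
Multiplication/division keeps the fewest significant figures: 83.28 → 4 s.f., 9.7 × 10³ → 2 s.f., 94.794 → 5 s.f., 3.5816 × 10³ → 5 s.f.; limit is 2.
Rounded to 2 significant figures: 2.1 × 10⁴.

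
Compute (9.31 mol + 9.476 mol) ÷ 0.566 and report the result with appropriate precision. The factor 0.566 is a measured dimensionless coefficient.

9.31 mol + 9.476 mol = 18.786 mol; the sum is limited to 2 decimal places (4 s.f.).
Carrying full precision, 18.786 ÷ 0.566 = 33.1908127208… mol; 0.566 has 3 s.f., so the result keeps min(4, 3) = 3 s.f.
Rounded to 3 significant figures: 33.2 mol.

33.2 mol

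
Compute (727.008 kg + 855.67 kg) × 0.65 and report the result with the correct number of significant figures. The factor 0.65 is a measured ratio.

1.0 × 10³ kg

727.008 kg + 855.67 kg = 1582.678 kg; the sum is limited to 2 decimal places (6 s.f.).
Carrying full precision, 1582.678 × 0.65 = 1028.7407 kg; 0.65 has 2 s.f., so the result keeps min(6, 2) = 2 s.f.
Rounded to 2 significant figures: 1.0 × 10³ kg.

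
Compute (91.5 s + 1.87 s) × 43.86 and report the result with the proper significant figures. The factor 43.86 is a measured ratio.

4.10 × 10^3 s

91.5 s + 1.87 s = 93.37 s; the sum is limited to 1 decimal place (3 s.f.).
Carrying full precision, 93.37 × 43.86 = 4095.2082 s; 43.86 has 4 s.f., so the result keeps min(3, 4) = 3 s.f.
Rounded to 3 significant figures: 4.10 × 10^3 s.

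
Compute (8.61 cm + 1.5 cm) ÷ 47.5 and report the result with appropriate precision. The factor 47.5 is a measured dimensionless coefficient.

8.61 cm + 1.5 cm = 10.11 cm; the sum is limited to 1 decimal place (3 s.f.).
Carrying full precision, 10.11 ÷ 47.5 = 0.212842105263… cm; 47.5 has 3 s.f., so the result keeps min(3, 3) = 3 s.f.
Rounded to 3 significant figures: 0.213 cm.

0.213 cm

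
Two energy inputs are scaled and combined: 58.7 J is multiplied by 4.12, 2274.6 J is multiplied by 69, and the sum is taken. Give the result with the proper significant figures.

58.7 × 4.12 = 241.844 → 242 J (3 s.f., last digit at the 10^0 place).
2274.6 × 69 = 156947.4 → 1.6 × 10⁵ J (2 s.f., last digit at the 10^4 place).
Sum: 157189.244 J; keep the coarser place, 10^4.
Result: 1.6 × 10⁵ J.

1.6 × 10⁵ J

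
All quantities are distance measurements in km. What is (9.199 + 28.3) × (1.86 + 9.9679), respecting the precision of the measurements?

444 km²

9.199 + 28.3 = 37.499, limited to 1 d.p. → 3 s.f.; 1.86 + 9.9679 = 11.8279, limited to 2 d.p. → 4 s.f.
Carrying full precision, 37.499 × 11.8279 = 443.5344221; keep min(3, 4) = 3 s.f.
Rounded to 3 significant figures: 444 km².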